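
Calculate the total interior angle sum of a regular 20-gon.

The sum of interior angles of an n-sided polygon is (n - 2) * 180.
For n = 20: (20 - 2) * 180 = 18 * 180 = 3240 degrees.

3240 degrees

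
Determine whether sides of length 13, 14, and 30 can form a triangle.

Check the triangle inequality: 13 + 14 = 27 ≤ 30.
Since the sum of two sides does not exceed the third, no triangle can be formed.

No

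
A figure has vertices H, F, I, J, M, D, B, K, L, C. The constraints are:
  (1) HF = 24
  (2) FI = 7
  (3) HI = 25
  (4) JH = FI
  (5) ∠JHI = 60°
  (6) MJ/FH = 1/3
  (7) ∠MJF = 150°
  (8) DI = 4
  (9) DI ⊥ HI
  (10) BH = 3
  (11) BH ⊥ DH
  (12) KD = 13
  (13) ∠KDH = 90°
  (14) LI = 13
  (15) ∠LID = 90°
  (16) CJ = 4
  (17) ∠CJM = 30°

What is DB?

Step 1: By the law of cosines on triangle DIH: DH² = 4² + 25² − 2·4·25·cos(90°) = 641, so DH ≈ 25.32.
Step 2: By the law of cosines on triangle DHB: DB² = 25.32² + 3² − 2·25.32·3·cos(90°) = 650, so DB = 5·√26.

Therefore, the length of DB = 5·√26.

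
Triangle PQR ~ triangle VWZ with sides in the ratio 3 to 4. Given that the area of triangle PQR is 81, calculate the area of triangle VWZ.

For similar figures, the area ratio equals the square of the side ratio.
Side ratio (PQR to VWZ) = 3:4, so area ratio = 3^2:4^2 = 9:16.
If the area of PQR is 81, then the area of VWZ = 81 * (16/9) = 144.

144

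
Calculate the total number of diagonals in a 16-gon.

The number of diagonals in an n-gon is n(n - 3)/2.
For n = 16: 16(16 - 3)/2 = 16 × 13 / 2 = 104.

104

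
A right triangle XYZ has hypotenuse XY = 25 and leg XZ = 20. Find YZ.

YZ = sqrt(25^2 - 20^2) = sqrt(225) = 15

15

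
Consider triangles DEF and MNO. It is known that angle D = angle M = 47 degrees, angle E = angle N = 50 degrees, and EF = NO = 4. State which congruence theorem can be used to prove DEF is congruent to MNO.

The given information provides:
angle D = angle M = 47 degrees, angle E = angle N = 50 degrees, and EF = NO = 4
This matches the AAS congruence theorem.
Two pairs of corresponding angles and a non-included side are equal (Angle-Angle-Side).

AAS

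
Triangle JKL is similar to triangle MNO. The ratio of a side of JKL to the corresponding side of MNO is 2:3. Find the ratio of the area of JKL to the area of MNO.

The ratio of areas of similar triangles equals the square of the side ratio.
Side ratio = 2:3
Area ratio = (2/3)^2 = 4/9 = 4:9

4:9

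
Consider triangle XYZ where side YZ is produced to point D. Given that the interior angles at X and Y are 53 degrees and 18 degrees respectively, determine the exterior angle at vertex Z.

The interior angle at Z is 180 - 53 - 18 = 109 degrees.
The exterior angle and interior angle at Z are supplementary:
Exterior angle = 180 - 109 = 71 degrees.

71 degrees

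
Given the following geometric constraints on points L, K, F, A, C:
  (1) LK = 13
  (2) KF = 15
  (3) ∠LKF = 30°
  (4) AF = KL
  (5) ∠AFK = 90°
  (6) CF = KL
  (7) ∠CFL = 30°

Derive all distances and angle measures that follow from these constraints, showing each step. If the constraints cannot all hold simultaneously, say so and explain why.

The constraints are consistent.

From the given relations:
  AF = KL = 13
  CF = KL = 13

Step 1: From LK = 13, KF = 15, and ∠LKF = 30°, by the law of cosines:
  LF² = LK² + KF² - 2·LK·KF·cos(30°) = 169 + 225 - 337.7 = 56.25
  LF ≈ 7.5

Step 2: From KF = 15, FA = 13, and ∠KFA = 90°, by the law of cosines:
  KA² = KF² + FA² - 2·KF·FA·cos(90°) = 225 + 169 - 0 = 394
  KA ≈ 19.85

Step 3: From LF = 7.5, FC = 13, and ∠LFC = 30°, by the law of cosines:
  LC² = LF² + FC² - 2·LF·FC·cos(30°) = 56.25 + 169 - 168.9 = 56.37
  LC ≈ 7.51

Step 4: From LF = 7.5, LK = 13, FK = 15, by the inverse law of cosines:
  cos(∠FLK) = (LF² + LK² - FK²) / (2·LF·LK)
  ∠FLK = 89.93°

Step 5: From KA = 19.85, KF = 15, AF = 13, by the inverse law of cosines:
  cos(∠AKF) = (KA² + KF² - AF²) / (2·KA·KF)
  ∠AKF = 40.91°

Step 6: From FK = 15, FL = 7.5, KL = 13, by the inverse law of cosines:
  cos(∠KFL) = (FK² + FL² - KL²) / (2·FK·FL)
  ∠KFL = 60.07°

Step 7: From AF = 13, AK = 19.85, FK = 15, by the inverse law of cosines:
  cos(∠FAK) = (AF² + AK² - FK²) / (2·AF·AK)
  ∠FAK = 49.09°

Step 8: From LC = 7.51, LF = 7.5, CF = 13, by the inverse law of cosines:
  cos(∠CLF) = (LC² + LF² - CF²) / (2·LC·LF)
  ∠CLF = 120.04°

Step 9: From CF = 13, CL = 7.51, FL = 7.5, by the inverse law of cosines:
  cos(∠FCL) = (CF² + CL² - FL²) / (2·CF·CL)
  ∠FCL = 29.96°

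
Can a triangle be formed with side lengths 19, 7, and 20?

Yes.
The triangle inequality requires that the sum of any two sides exceeds the third.
Here 7 + 19 = 26 > 20, so the condition is met.

Yes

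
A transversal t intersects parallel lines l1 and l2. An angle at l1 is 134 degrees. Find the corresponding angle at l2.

When a transversal crosses parallel lines, angles in the same position at each intersection are called corresponding angles.
These are always equal, so the answer is 134 degrees.

134 degrees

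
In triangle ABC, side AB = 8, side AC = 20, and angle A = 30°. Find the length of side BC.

When two sides and the included angle are known, the law of cosines gives the third side.
c^2 = a^2 + b^2 - 2ab cos(C) generalizes the Pythagorean theorem to non-right triangles.
Here: BC^2 = 64 + 400 - 320*(sqrt(3)/2) = 464 - 160*sqrt(3)
BC = 4*sqrt(29 - 10*sqrt(3))

4*sqrt(29 - 10*sqrt(3))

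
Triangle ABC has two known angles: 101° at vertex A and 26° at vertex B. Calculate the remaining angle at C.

The interior angles sum to 180°: angle C = 180 - 101 - 26 = 53°.
The triangle is obtuse (angles 101°, 26°, 53°).

53 degrees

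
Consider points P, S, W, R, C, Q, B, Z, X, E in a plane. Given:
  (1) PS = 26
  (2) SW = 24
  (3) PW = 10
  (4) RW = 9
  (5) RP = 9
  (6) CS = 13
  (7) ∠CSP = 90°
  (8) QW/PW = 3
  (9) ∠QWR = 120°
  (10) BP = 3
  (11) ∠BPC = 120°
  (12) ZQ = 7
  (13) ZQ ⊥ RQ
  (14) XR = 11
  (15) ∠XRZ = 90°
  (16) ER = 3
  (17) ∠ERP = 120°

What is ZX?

From the given relations: QW = 3·PW = 3·10 = 30.
Step 1: By the law of cosines on triangle RWQ: RQ² = 9² + 30² − 2·9·30·cos(120°) = 1251, so RQ = 3·√139.
Step 2: By the law of cosines on triangle ZQR: ZR² = 7² + (3·√139)² − 2·7·3·√139·cos(90°) = 1300, so ZR = 10·√13.
Step 3: By the law of cosines on triangle ZRX: ZX² = (10·√13)² + 11² − 2·10·√13·11·cos(90°) = 1421, so ZX = 7·√29.

Therefore, the length of ZX = 7·√29.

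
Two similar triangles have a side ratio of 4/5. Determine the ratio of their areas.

The ratio of areas of similar triangles equals the square of the side ratio.
Side ratio = 4:5
Area ratio = (4/5)^2 = 16/25 = 16:25

16:25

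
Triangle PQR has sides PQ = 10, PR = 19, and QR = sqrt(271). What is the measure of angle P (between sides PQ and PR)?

By the inverse law of cosines: cos(P) = (PQ² + PR² - QR²) / (2 × PQ × PR)
cos(P) = (10² + 19² - (sqrt(271))²) / (2 × 10 × 19)
cos(P) = (100 + 361 - (271)) / 380
cos(P) = 1/2
P = arccos(1/2) = 60°

60°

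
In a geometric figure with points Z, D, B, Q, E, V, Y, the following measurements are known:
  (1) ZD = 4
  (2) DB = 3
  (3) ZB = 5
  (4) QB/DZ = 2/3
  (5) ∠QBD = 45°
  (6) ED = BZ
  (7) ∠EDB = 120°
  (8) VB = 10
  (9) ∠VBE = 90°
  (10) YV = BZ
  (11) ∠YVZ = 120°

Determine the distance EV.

From the given relations: ED = BZ = 5.
Step 1: By the law of cosines on triangle BDE: BE² = 3² + 5² − 2·3·5·cos(120°) = 49, so BE = 7.
Step 2: By the law of cosines on triangle EBV: EV² = 7² + 10² − 2·7·10·cos(90°) = 149, so EV = √149.

Therefore, the length of EV = √149.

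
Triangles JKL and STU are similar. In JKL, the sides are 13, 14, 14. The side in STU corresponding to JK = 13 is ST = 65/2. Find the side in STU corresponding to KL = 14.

k = 65/2/13 = 5/2. TU = 5/2 * 14 = 35.

35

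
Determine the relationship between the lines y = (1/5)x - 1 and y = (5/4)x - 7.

Slope of line 1: m1 = 1/5
Slope of line 2: m2 = 5/4
m1 != m2 (1/5 != 5/4), so not parallel.
m1 * m2 = (1/5) * (5/4) = 1/4 != -1, so not perpendicular.
The lines are neither parallel nor perpendicular.

Neither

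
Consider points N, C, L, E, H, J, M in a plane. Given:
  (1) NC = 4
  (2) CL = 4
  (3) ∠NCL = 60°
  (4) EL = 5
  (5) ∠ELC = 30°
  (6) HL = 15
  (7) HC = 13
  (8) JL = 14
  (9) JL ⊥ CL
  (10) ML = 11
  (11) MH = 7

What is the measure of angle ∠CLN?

Step 1: By the law of cosines on triangle LCN: LN² = 4² + 4² − 2·4·4·cos(60°) = 16, so LN = 4.
Step 2: By the inverse law of cosines on triangle CLN: cos(∠CLN) = (4² + 4² − 4²) / (2·4·4) = 16/32 = 0.5, so ∠CLN = 60°.

Therefore, the measure of angle ∠CLN = 60°.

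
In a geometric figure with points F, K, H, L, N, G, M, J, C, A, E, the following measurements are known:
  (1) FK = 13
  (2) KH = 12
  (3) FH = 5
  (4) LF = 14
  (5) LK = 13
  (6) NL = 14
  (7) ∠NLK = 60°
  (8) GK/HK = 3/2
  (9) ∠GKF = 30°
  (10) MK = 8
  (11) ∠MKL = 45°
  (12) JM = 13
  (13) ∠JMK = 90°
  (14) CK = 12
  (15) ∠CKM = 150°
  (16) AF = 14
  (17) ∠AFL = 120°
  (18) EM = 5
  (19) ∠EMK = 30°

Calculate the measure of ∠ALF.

Step 1: By the law of cosines on triangle LFA: LA² = 14² + 14² − 2·14·14·cos(120°) = 588, so LA = 14·√3.
Step 2: By the inverse law of cosines on triangle ALF: cos(∠ALF) = ((14·√3)² + 14² − 14²) / (2·14·√3·14) = 588/678.96 = 0.866, so ∠ALF = 30°.

Therefore, the measure of angle ∠ALF = 30°.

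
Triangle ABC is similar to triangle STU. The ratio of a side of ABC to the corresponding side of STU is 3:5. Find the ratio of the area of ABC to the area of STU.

Area ratio = (side ratio)^2 = (3/5)^2 = 9:25.

9:25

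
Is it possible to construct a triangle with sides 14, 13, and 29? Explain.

Check the triangle inequality: 14 + 13 = 27 ≤ 29.
Since the sum of two sides does not exceed the third, no triangle can be formed.

No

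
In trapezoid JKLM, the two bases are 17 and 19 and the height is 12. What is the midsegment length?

The midsegment (median) of a trapezoid connects the midpoints of the non-parallel sides.
Its length is the average of the two bases: (17 + 19) / 2 = 18.

18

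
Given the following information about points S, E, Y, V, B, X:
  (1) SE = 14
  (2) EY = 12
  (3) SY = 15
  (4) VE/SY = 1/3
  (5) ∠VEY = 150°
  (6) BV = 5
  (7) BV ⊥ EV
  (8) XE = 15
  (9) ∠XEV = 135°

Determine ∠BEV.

From the given relations: VE = 1/3·SY = 1/3·15 = 5.
Step 1: By the law of cosines on triangle EVB: EB² = 5² + 5² − 2·5·5·cos(90°) = 50, so EB = 5·√2.
Step 2: By the inverse law of cosines on triangle BEV: cos(∠BEV) = ((5·√2)² + 5² − 5²) / (2·5·√2·5) = 50/70.71 = 0.7071, so ∠BEV = 45°.

Therefore, the measure of angle ∠BEV = 45°.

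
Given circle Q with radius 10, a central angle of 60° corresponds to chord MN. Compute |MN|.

Drop a perpendicular from the center to the chord, bisecting both the chord and the central angle.
Each half-chord = r sin(θ/2) = 10 sin(30°).
The full chord = 2 × 10 × sin(30°) = 10.

10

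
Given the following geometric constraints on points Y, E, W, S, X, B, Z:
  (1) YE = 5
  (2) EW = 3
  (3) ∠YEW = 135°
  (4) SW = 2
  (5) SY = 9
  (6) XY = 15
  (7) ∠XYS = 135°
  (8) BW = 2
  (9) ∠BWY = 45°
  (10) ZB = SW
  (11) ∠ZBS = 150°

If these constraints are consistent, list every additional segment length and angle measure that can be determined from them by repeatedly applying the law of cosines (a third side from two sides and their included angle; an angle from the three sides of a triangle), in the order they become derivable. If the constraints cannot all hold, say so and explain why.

The constraints are consistent. Derivable facts, in order:
After 1 step:
- SX ≈ 22.29
- YW ≈ 7.43
After 2 steps:
- YB ≈ 6.18
- ∠EWY = 28.41°
- ∠EYW = 16.59°
- ∠SWY = 137.14°
- ∠SXY = 16.59°
- ∠SYW = 8.69°
- ∠WSY = 34.17°
- ∠XSY = 28.41°
After 3 steps:
- ∠BYW = 13.23°
- ∠WBY = 121.77°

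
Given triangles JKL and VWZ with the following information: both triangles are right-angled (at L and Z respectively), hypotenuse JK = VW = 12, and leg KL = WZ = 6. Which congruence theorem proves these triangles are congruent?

Consider the given information: both triangles are right-angled (at L and Z respectively), hypotenuse JK = VW = 12, and leg KL = WZ = 6
This is not SSS or ASA: SSS requires all three pairs of sides, but we don't have that. ASA requires two angles and the side between them.
The correct criterion is HL. The hypotenuse and one leg of two right triangles are equal (Hypotenuse-Leg).

HL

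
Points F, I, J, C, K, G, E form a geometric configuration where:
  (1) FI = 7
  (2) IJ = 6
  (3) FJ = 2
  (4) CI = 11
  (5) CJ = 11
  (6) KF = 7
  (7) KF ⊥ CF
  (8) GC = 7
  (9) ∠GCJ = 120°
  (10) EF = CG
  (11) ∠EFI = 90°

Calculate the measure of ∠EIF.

From the given relations: EF = CG = 7.
Step 1: By the law of cosines on triangle IFE: IE² = 7² + 7² − 2·7·7·cos(90°) = 98, so IE = 7·√2.
Step 2: By the inverse law of cosines on triangle EIF: cos(∠EIF) = ((7·√2)² + 7² − 7²) / (2·7·√2·7) = 98/138.59 = 0.7071, so ∠EIF = 45°.

Therefore, the measure of angle ∠EIF = 45°.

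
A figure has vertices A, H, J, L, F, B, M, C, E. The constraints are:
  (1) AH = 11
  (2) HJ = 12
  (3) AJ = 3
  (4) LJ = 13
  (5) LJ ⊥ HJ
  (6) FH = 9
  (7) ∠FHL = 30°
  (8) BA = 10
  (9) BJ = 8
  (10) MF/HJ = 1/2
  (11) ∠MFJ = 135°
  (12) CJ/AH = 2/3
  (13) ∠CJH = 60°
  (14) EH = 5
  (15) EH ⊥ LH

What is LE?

Step 1: By the law of cosines on triangle LJH: LH² = 13² + 12² − 2·13·12·cos(90°) = 313, so LH ≈ 17.69.
Step 2: By the law of cosines on triangle LHE: LE² = 17.69² + 5² − 2·17.69·5·cos(90°) = 338, so LE = 13·√2.

Therefore, the length of LE = 13·√2.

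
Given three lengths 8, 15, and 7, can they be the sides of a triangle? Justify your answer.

The longest side is 15. The other two sides sum to 7 + 8 = 15.
Since 15 ≤ 15, the two shorter sides cannot reach around to close the triangle.

No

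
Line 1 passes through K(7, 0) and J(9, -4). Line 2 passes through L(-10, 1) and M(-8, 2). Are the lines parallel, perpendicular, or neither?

Slope of line 1: m1 = (-4 - 0)/(9 - 7) = -4/2 = -2
Slope of line 2: m2 = (2 - 1)/(-8 - -10) = 1/2 = 1/2
Two lines are perpendicular when the product of their slopes is -1 (negative reciprocals).
m1 * m2 = (-2) * (1/2) = -1, confirming perpendicularity.

Perpendicular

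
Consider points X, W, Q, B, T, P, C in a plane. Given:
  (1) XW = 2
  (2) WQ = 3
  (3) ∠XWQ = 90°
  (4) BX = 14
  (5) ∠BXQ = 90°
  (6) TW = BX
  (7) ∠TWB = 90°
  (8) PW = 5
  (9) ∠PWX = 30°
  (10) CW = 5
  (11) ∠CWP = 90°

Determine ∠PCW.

Step 1: By the law of cosines on triangle CWP: CP² = 5² + 5² − 2·5·5·cos(90°) = 50, so CP = 5·√2.
Step 2: By the inverse law of cosines on triangle PCW: cos(∠PCW) = ((5·√2)² + 5² − 5²) / (2·5·√2·5) = 50/70.71 = 0.7071, so ∠PCW = 45°.

Therefore, the measure of angle ∠PCW = 45°.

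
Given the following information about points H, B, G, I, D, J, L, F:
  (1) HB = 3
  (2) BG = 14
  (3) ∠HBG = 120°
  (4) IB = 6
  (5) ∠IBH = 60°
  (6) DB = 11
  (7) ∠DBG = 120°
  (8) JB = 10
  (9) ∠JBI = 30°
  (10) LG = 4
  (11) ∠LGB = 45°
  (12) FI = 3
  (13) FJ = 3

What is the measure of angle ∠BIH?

Step 1: By the law of cosines on triangle IBH: IH² = 6² + 3² − 2·6·3·cos(60°) = 27, so IH = 3·√3.
Step 2: By the inverse law of cosines on triangle BIH: cos(∠BIH) = (6² + (3·√3)² − 3²) / (2·6·3·√3) = 54/62.35 = 0.866, so ∠BIH = 30°.

Therefore, the measure of angle ∠BIH = 30°.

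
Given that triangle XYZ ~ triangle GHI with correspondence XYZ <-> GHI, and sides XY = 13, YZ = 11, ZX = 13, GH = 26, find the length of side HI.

Since the triangles are similar, the ratio of corresponding sides is constant.
Scale factor k = GH / XY = 26 / 13 = 2
HI = k * YZ = 2 * 11 = 22

22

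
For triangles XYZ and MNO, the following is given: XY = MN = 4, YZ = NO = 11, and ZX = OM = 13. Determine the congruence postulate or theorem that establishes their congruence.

The given information provides:
XY = MN = 4, YZ = NO = 11, and ZX = OM = 13
This matches the SSS congruence theorem.
All three pairs of corresponding sides are equal (Side-Side-Side).

SSS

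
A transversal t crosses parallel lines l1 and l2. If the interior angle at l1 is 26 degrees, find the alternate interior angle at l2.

Alternate interior angles are equal: 26 degrees.

26 degrees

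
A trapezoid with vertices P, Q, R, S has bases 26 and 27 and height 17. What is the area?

A trapezoid's area equals the midsegment times the height.
The midsegment is (26 + 27) / 2 = 53/2.
Area = 53/2 * 17 = 901/2.

901/2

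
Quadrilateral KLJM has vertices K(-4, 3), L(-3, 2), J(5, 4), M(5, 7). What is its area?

The Shoelace formula works by pairing each vertex with the next (cycling back to the first).
For each pair, compute x_i*y_(i+1) - x_(i+1)*y_i:
  (-4*2 - -3*3) = 1
  (-3*4 - 5*2) = -22
  (5*7 - 5*4) = 15
  (5*3 - -4*7) = 43
Taking half the absolute value of the total: Area = (1/2)(37) = 37/2.

37/2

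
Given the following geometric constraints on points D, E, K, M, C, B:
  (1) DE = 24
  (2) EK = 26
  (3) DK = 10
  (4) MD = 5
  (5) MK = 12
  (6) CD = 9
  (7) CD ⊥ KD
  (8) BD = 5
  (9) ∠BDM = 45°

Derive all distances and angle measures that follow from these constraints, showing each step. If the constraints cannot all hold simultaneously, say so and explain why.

The constraints are consistent.

Step 1: From KD = 10, DC = 9, and ∠KDC = 90°, by the law of cosines:
  KC² = KD² + DC² - 2·KD·DC·cos(90°) = 100 + 81 - 0 = 181
  KC = √181

Step 2: From MD = 5, DB = 5, and ∠MDB = 45°, by the law of cosines:
  MB² = MD² + DB² - 2·MD·DB·cos(45°) = 25 + 25 - 35.36 = 14.64
  MB ≈ 3.83

Step 3: From DE = 24, DK = 10, EK = 26, by the inverse law of cosines:
  cos(∠EDK) = (DE² + DK² - EK²) / (2·DE·DK)
  ∠EDK = 90°

Step 4: From DK = 10, DM = 5, KM = 12, by the inverse law of cosines:
  cos(∠KDM) = (DK² + DM² - KM²) / (2·DK·DM)
  ∠KDM = 100.95°

Step 5: From ED = 24, EK = 26, DK = 10, by the inverse law of cosines:
  cos(∠DEK) = (ED² + EK² - DK²) / (2·ED·EK)
  ∠DEK = 22.62°

Step 6: From KD = 10, KE = 26, DE = 24, by the inverse law of cosines:
  cos(∠DKE) = (KD² + KE² - DE²) / (2·KD·KE)
  ∠DKE = 67.38°

Step 7: From KD = 10, KM = 12, DM = 5, by the inverse law of cosines:
  cos(∠DKM) = (KD² + KM² - DM²) / (2·KD·KM)
  ∠DKM = 24.15°

Step 8: From MD = 5, MK = 12, DK = 10, by the inverse law of cosines:
  cos(∠DMK) = (MD² + MK² - DK²) / (2·MD·MK)
  ∠DMK = 54.9°

Step 9: From KC = √181, KD = 10, CD = 9, by the inverse law of cosines:
  cos(∠CKD) = (KC² + KD² - CD²) / (2·KC·KD)
  ∠CKD = 41.99°

Step 10: From MB = 3.83, MD = 5, BD = 5, by the inverse law of cosines:
  cos(∠BMD) = (MB² + MD² - BD²) / (2·MB·MD)
  ∠BMD = 67.5°

Step 11: From CD = 9, CK = √181, DK = 10, by the inverse law of cosines:
  cos(∠DCK) = (CD² + CK² - DK²) / (2·CD·CK)
  ∠DCK = 48.01°

Step 12: From BD = 5, BM = 3.83, DM = 5, by the inverse law of cosines:
  cos(∠DBM) = (BD² + BM² - DM²) / (2·BD·BM)
  ∠DBM = 67.5°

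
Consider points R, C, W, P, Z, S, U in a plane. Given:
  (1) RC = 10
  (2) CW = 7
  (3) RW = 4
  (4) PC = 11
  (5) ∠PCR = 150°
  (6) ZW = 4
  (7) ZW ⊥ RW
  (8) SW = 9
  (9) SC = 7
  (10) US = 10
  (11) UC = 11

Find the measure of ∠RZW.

Step 1: By the law of cosines on triangle ZWR: ZR² = 4² + 4² − 2·4·4·cos(90°) = 32, so ZR = 4·√2.
Step 2: By the inverse law of cosines on triangle RZW: cos(∠RZW) = ((4·√2)² + 4² − 4²) / (2·4·√2·4) = 32/45.25 = 0.7071, so ∠RZW = 45°.

Therefore, the measure of angle ∠RZW = 45°.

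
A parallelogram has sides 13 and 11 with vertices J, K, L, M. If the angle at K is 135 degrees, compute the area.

The area of a parallelogram equals the product of two adjacent sides times the sine of the included angle.
This is because the height equals 11 * sin(135°) = 11*sqrt(2)/2.
Area = 13 * 11*sqrt(2)/2 = 143*sqrt(2)/2

143*sqrt(2)/2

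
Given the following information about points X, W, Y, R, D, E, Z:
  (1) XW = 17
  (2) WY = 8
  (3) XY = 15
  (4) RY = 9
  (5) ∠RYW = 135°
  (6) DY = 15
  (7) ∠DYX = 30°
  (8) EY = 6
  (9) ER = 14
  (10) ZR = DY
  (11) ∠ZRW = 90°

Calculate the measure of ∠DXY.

Step 1: By the law of cosines on triangle XYD: XD² = 15² + 15² − 2·15·15·cos(30°) = 60.29, so XD ≈ 7.76.
Step 2: By the inverse law of cosines on triangle DXY: cos(∠DXY) = (7.76² + 15² − 15²) / (2·7.76·15) = 60.29/232.94 = 0.2588, so ∠DXY = 75°.

Therefore, the measure of angle ∠DXY = 75°.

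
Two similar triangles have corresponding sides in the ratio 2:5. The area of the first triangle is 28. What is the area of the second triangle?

Area ratio = (2/5)^2 = 4/25. Area of the second triangle = 28 * 25/4 = 175.

175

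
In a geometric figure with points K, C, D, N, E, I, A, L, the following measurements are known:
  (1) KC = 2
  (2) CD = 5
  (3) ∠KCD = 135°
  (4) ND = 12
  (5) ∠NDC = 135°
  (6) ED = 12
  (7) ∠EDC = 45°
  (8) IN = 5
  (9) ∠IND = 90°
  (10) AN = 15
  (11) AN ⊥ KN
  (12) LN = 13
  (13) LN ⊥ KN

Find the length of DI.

Step 1: By the law of cosines on triangle DNI: DI² = 12² + 5² − 2·12·5·cos(90°) = 169, so DI = 13.

Therefore, the length of DI = 13.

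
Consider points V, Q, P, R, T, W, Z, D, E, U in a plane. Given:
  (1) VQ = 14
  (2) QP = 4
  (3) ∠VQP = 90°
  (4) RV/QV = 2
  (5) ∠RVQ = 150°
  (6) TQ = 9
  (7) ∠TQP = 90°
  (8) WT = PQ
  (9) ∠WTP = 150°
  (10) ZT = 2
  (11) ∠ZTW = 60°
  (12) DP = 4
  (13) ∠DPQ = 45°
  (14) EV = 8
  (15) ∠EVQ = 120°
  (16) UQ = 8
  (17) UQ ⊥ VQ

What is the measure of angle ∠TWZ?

From the given relations: WT = PQ = 4.
Step 1: By the law of cosines on triangle WTZ: WZ² = 4² + 2² − 2·4·2·cos(60°) = 12, so WZ = 2·√3.
Step 2: By the inverse law of cosines on triangle TWZ: cos(∠TWZ) = (4² + (2·√3)² − 2²) / (2·4·2·√3) = 24/27.71 = 0.866, so ∠TWZ = 30°.

Therefore, the measure of angle ∠TWZ = 30°.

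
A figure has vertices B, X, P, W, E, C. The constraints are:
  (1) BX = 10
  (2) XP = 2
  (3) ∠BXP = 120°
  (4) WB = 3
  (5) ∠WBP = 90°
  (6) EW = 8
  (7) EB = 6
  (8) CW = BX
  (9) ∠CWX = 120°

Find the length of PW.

Step 1: By the law of cosines on triangle BXP: BP² = 10² + 2² − 2·10·2·cos(120°) = 124, so BP = 2·√31.
Step 2: By the law of cosines on triangle PBW: PW² = (2·√31)² + 3² − 2·2·√31·3·cos(90°) = 133, so PW = √133.

Therefore, the length of PW = √133.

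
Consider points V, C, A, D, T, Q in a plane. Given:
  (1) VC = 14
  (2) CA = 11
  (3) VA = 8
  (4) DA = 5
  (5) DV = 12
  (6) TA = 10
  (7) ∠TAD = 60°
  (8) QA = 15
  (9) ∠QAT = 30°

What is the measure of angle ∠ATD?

Step 1: By the law of cosines on triangle TAD: TD² = 10² + 5² − 2·10·5·cos(60°) = 75, so TD = 5·√3.
Step 2: By the inverse law of cosines on triangle ATD: cos(∠ATD) = (10² + (5·√3)² − 5²) / (2·10·5·√3) = 150/173.21 = 0.866, so ∠ATD = 30°.

Therefore, the measure of angle ∠ATD = 30°.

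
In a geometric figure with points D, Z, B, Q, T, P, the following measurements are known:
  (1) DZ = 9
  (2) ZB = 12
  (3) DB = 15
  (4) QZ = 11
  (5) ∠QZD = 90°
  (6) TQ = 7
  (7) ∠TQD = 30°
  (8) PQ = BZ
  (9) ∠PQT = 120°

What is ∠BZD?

Step 1: By the inverse law of cosines on triangle BZD: cos(∠BZD) = (12² + 9² − 15²) / (2·12·9) = 0/216 = 0, so ∠BZD = 90°.

Therefore, the measure of angle ∠BZD = 90°.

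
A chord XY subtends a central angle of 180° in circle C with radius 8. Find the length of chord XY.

Chord length = 2r sin(θ/2)
= 2 × 8 × sin(180°/2)
= 2 × 8 × sin(90°)
= 16

16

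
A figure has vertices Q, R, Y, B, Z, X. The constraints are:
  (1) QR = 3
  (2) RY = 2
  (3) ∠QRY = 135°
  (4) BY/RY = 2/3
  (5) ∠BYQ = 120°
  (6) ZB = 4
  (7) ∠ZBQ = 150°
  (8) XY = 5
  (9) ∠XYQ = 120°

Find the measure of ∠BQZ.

From the given relations: BY = 2/3·RY = 2/3·2 ≈ 1.33.
Step 1: By the law of cosines on triangle QRY: QY² = 3² + 2² − 2·3·2·cos(135°) = 21.49, so QY ≈ 4.64.
Step 2: By the law of cosines on triangle QYB: QB² = 4.64² + 1.33² − 2·4.64·1.33·cos(120°) = 29.44, so QB ≈ 5.43.
Step 3: By the law of cosines on triangle QBZ: QZ² = 5.43² + 4² − 2·5.43·4·cos(150°) = 83.04, so QZ ≈ 9.11.
Step 4: By the inverse law of cosines on triangle BQZ: cos(∠BQZ) = (5.43² + 9.11² − 4²) / (2·5.43·9.11) = 96.48/98.89 = 0.9756, so ∠BQZ = 12.68°.

Therefore, the measure of angle ∠BQZ = 12.68°.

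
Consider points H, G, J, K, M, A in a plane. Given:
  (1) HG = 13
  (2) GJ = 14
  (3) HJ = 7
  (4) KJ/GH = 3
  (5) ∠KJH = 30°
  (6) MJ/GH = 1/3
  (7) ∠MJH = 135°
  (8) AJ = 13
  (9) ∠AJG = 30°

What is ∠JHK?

From the given relations: KJ = 3·GH = 3·13 = 39.
Step 1: By the law of cosines on triangle HJK: HK² = 7² + 39² − 2·7·39·cos(30°) = 1097.15, so HK ≈ 33.12.
Step 2: By the inverse law of cosines on triangle JHK: cos(∠JHK) = (7² + 33.12² − 39²) / (2·7·33.12) = -374.85/463.73 = -0.8083, so ∠JHK = 143.93°.

Therefore, the measure of angle ∠JHK = 143.93°.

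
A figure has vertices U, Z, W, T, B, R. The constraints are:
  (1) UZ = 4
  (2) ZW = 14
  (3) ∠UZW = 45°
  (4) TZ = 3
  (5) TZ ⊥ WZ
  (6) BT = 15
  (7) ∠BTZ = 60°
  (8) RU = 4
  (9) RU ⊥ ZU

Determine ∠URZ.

Step 1: By the law of cosines on triangle RUZ: RZ² = 4² + 4² − 2·4·4·cos(90°) = 32, so RZ = 4·√2.
Step 2: By the inverse law of cosines on triangle URZ: cos(∠URZ) = (4² + (4·√2)² − 4²) / (2·4·4·√2) = 32/45.25 = 0.7071, so ∠URZ = 45°.

Therefore, the measure of angle ∠URZ = 45°.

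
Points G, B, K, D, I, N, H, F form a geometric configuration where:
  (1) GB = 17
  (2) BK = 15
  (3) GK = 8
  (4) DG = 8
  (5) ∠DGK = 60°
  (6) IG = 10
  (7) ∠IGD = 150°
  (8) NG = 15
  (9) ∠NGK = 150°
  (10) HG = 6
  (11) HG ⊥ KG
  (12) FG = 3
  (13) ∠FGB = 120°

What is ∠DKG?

Step 1: By the law of cosines on triangle KGD: KD² = 8² + 8² − 2·8·8·cos(60°) = 64, so KD = 8.
Step 2: By the inverse law of cosines on triangle DKG: cos(∠DKG) = (8² + 8² − 8²) / (2·8·8) = 64/128 = 0.5, so ∠DKG = 60°.

Therefore, the measure of angle ∠DKG = 60°.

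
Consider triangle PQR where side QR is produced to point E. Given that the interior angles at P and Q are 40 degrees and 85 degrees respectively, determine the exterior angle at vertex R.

By the exterior angle theorem, an exterior angle of a triangle equals the sum of the two remote interior angles.
Exterior angle = angle P + angle Q
Exterior angle = 40 + 85 = 125 degrees

125 degrees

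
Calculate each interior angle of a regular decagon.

Each interior angle of a regular n-gon is (n - 2) * 180 / n.
For n = 10: (10 - 2) * 180 / 10 = 1440/10 = 144 degrees.

144 degrees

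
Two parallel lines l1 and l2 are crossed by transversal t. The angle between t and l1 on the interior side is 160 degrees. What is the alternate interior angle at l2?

Alternate interior angles formed by parallel lines and a transversal are equal.
The given angle is 160 degrees.
The alternate interior angle = 160 degrees.

160 degrees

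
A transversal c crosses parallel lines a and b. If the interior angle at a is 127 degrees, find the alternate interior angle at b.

Alternate interior angles are equal: 127 degrees.

127 degrees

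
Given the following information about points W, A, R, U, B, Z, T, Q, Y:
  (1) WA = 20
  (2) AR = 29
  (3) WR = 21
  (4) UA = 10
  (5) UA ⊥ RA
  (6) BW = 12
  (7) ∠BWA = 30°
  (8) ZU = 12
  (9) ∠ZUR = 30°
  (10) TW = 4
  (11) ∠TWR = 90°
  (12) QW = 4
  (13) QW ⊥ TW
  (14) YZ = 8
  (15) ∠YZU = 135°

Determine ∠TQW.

Step 1: By the law of cosines on triangle QWT: QT² = 4² + 4² − 2·4·4·cos(90°) = 32, so QT = 4·√2.
Step 2: By the inverse law of cosines on triangle TQW: cos(∠TQW) = ((4·√2)² + 4² − 4²) / (2·4·√2·4) = 32/45.25 = 0.7071, so ∠TQW = 45°.

Therefore, the measure of angle ∠TQW = 45°.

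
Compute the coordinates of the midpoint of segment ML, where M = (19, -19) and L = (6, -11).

The midpoint is the average of the coordinates:
x: (19 + 6)/2 = 25/2
y: (-19 + -11)/2 = -15
Midpoint = (25/2, -15)

(25/2, -15)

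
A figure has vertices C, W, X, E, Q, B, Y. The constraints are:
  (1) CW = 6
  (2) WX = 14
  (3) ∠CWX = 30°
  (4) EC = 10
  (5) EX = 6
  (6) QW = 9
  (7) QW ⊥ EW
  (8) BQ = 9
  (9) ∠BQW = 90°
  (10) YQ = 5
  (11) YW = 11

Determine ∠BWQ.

Step 1: By the law of cosines on triangle WQB: WB² = 9² + 9² − 2·9·9·cos(90°) = 162, so WB = 9·√2.
Step 2: By the inverse law of cosines on triangle BWQ: cos(∠BWQ) = ((9·√2)² + 9² − 9²) / (2·9·√2·9) = 162/229.1 = 0.7071, so ∠BWQ = 45°.

Therefore, the measure of angle ∠BWQ = 45°.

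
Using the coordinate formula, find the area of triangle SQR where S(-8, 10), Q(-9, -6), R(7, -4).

Using the Shoelace formula for a triangle:
Area = (1/2)|x0(y1 - y2) + x1(y2 - y0) + x2(y0 - y1)|
Area = (1/2)|-8(-6 - -4) + -9(-4 - 10) + 7(10 - -6)|
Area = (1/2)|16 + 126 + 112|
Area = (1/2)|254|
Area = (1/2)(254)
Area = 127

127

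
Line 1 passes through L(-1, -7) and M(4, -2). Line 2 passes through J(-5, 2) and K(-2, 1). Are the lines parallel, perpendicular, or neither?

Slope of line 1: m1 = (-2 - -7)/(4 - -1) = 5/5 = 1
Slope of line 2: m2 = (1 - 2)/(-2 - -5) = -1/3 = -1/3
m1 != m2 (1 != -1/3), so not parallel.
m1 * m2 = (1) * (-1/3) = -1/3 != -1, so not perpendicular.
The lines are neither parallel nor perpendicular.

Neither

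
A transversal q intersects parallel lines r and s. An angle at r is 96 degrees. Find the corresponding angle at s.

When a transversal crosses parallel lines, angles in the same position at each intersection are called corresponding angles.
These are always equal, so the answer is 96 degrees.

96 degrees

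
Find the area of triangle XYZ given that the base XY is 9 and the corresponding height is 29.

A triangle's area is half the area of a rectangle with the same base and height.
Area = (1/2) * 9 * 29 = 261/2.

261/2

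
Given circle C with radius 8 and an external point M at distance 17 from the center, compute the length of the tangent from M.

tangent = √(d² - r²) = √(17² - 8²) = √(289 - 64) = √225 = 15

15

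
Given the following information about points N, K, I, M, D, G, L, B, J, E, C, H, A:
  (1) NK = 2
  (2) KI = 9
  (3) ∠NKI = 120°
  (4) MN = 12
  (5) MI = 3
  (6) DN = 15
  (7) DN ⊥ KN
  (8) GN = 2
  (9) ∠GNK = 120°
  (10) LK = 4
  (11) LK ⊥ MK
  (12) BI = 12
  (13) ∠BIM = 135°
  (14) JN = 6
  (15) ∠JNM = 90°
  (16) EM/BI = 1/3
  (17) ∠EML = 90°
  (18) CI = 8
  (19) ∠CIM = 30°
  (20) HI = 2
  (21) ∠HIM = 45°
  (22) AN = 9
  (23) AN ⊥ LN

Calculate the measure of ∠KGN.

Step 1: By the law of cosines on triangle GNK: GK² = 2² + 2² − 2·2·2·cos(120°) = 12, so GK = 2·√3.
Step 2: By the inverse law of cosines on triangle KGN: cos(∠KGN) = ((2·√3)² + 2² − 2²) / (2·2·√3·2) = 12/13.86 = 0.866, so ∠KGN = 30°.

Therefore, the measure of angle ∠KGN = 30°.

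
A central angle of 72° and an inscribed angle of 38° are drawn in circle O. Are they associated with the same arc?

By the inscribed angle theorem, the inscribed angle for a central angle of 72° should be 72° / 2 = 36°.
The given inscribed angle is 38°, which does not equal 36°.
Therefore, no, they do not correspond to the same arc.

No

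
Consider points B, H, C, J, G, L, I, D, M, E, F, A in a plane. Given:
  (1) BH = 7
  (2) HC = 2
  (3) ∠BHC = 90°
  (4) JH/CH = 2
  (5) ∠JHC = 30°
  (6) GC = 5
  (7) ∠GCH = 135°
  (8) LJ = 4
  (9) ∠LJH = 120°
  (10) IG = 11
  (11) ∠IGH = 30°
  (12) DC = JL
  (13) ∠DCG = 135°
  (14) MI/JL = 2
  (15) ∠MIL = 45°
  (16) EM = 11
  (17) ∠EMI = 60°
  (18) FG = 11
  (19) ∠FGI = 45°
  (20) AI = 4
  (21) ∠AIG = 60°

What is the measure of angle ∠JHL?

From the given relations: JH = 2·CH = 2·2 = 4.
Step 1: By the law of cosines on triangle HJL: HL² = 4² + 4² − 2·4·4·cos(120°) = 48, so HL = 4·√3.
Step 2: By the inverse law of cosines on triangle JHL: cos(∠JHL) = (4² + (4·√3)² − 4²) / (2·4·4·√3) = 48/55.43 = 0.866, so ∠JHL = 30°.

Therefore, the measure of angle ∠JHL = 30°.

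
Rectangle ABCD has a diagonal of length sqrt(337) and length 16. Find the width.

Using the Pythagorean theorem: d^2 = a^2 + b^2
b^2 = d^2 - a^2
b^2 = 337 - 256
b^2 = 81
b = sqrt(81) = 9

9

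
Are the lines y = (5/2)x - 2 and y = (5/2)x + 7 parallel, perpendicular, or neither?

Slope of line 1: m1 = 5/2
Slope of line 2: m2 = 5/2
m1 = m2, so the lines are parallel.

Parallel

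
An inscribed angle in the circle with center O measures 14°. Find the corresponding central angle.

By the inscribed angle theorem, the central angle is twice the inscribed angle.
Central angle = 2 × 14° = 28°

28°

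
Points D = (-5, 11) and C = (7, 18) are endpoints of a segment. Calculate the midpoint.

The midpoint is the average of the coordinates:
x: (-5 + 7)/2 = 1
y: (11 + 18)/2 = 29/2
Midpoint = (1, 29/2)

(1, 29/2)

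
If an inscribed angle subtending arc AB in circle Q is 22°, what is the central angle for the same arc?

By the inscribed angle theorem, the central angle is twice the inscribed angle.
Central angle = 2 × 22° = 44°

44°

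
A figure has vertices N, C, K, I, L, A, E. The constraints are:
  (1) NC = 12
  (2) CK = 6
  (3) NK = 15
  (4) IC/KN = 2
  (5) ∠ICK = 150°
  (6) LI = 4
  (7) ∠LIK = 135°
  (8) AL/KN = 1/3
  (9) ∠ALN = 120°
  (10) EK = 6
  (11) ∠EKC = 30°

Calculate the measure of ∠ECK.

Step 1: By the law of cosines on triangle CKE: CE² = 6² + 6² − 2·6·6·cos(30°) = 9.65, so CE ≈ 3.11.
Step 2: By the inverse law of cosines on triangle ECK: cos(∠ECK) = (3.11² + 6² − 6²) / (2·3.11·6) = 9.65/37.27 = 0.2588, so ∠ECK = 75°.

Therefore, the measure of angle ∠ECK = 75°.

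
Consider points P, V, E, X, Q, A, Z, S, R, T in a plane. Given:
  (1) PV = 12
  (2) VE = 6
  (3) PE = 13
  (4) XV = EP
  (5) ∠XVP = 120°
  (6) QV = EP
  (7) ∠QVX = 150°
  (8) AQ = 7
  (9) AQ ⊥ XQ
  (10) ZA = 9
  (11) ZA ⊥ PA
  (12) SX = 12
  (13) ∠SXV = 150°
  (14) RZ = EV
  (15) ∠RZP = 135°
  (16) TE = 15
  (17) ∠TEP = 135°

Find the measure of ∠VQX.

From the given relations: QV = EP = 13; XV = EP = 13.
Step 1: By the law of cosines on triangle QVX: QX² = 13² + 13² − 2·13·13·cos(150°) = 630.72, so QX ≈ 25.11.
Step 2: By the inverse law of cosines on triangle VQX: cos(∠VQX) = (13² + 25.11² − 13²) / (2·13·25.11) = 630.72/652.97 = 0.9659, so ∠VQX = 15°.

Therefore, the measure of angle ∠VQX = 15°.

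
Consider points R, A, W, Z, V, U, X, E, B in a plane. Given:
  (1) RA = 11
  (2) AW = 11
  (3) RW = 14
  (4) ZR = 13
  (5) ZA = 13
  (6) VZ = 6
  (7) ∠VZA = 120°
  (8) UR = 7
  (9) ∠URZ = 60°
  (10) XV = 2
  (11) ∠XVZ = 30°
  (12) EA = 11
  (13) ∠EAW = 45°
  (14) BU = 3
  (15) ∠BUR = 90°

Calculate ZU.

Step 1: By the law of cosines on triangle ZRU: ZU² = 13² + 7² − 2·13·7·cos(60°) = 127, so ZU = √127.

Therefore, the length of ZU = √127.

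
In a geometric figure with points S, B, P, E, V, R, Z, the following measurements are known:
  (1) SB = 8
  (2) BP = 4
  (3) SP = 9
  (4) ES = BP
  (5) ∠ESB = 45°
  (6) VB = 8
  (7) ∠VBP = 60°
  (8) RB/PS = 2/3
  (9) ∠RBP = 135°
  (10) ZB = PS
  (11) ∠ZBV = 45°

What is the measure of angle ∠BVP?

Step 1: By the law of cosines on triangle VBP: VP² = 8² + 4² − 2·8·4·cos(60°) = 48, so VP = 4·√3.
Step 2: By the inverse law of cosines on triangle BVP: cos(∠BVP) = (8² + (4·√3)² − 4²) / (2·8·4·√3) = 96/110.85 = 0.866, so ∠BVP = 30°.

Therefore, the measure of angle ∠BVP = 30°.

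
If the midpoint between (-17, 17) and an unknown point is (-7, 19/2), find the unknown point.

Using the midpoint formula: M = ((x1 + x2)/2, (y1 + y2)/2)
We know M = (-7, 19/2) and S = (-17, 17)
For x: -7 = (-17 + x2)/2, so x2 = 2*-7 - -17 = 3
For y: 19/2 = (17 + y2)/2, so y2 = 2*19/2 - 17 = 2
R = (3, 2)

(3, 2)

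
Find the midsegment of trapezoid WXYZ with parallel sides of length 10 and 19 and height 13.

midsegment = (10 + 19) / 2 = 29 / 2 = 29/2

29/2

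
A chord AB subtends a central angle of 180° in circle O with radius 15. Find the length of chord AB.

Chord length = 2r sin(θ/2)
= 2 × 15 × sin(180°/2)
= 2 × 15 × sin(90°)
= 30

30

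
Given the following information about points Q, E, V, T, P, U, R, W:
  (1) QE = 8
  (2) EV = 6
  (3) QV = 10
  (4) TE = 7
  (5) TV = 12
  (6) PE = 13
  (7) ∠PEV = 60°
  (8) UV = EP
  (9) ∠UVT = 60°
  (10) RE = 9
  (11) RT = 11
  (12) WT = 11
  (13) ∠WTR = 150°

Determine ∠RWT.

Step 1: By the law of cosines on triangle WTR: WR² = 11² + 11² − 2·11·11·cos(150°) = 451.58, so WR ≈ 21.25.
Step 2: By the inverse law of cosines on triangle RWT: cos(∠RWT) = (21.25² + 11² − 11²) / (2·21.25·11) = 451.58/467.51 = 0.9659, so ∠RWT = 15°.

Therefore, the measure of angle ∠RWT = 15°.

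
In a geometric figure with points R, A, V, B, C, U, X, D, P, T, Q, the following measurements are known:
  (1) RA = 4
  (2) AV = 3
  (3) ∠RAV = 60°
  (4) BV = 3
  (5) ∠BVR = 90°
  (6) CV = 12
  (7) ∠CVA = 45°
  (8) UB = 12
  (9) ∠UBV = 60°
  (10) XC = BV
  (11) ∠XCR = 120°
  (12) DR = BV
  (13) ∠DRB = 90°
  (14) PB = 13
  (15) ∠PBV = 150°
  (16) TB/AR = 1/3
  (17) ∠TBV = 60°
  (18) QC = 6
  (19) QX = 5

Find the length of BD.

From the given relations: DR = BV = 3.
Step 1: By the law of cosines on triangle VAR: VR² = 3² + 4² − 2·3·4·cos(60°) = 13, so VR = √13.
Step 2: By the law of cosines on triangle BVR: BR² = 3² + √13² − 2·3·√13·cos(90°) = 22, so BR = √22.
Step 3: By the law of cosines on triangle BRD: BD² = √22² + 3² − 2·√22·3·cos(90°) = 31, so BD = √31.

Therefore, the length of BD = √31.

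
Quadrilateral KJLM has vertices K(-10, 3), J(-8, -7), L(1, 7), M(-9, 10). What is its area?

Shoelace: sum of cross terms = 191, Area = (1/2)|191| = 191/2

191/2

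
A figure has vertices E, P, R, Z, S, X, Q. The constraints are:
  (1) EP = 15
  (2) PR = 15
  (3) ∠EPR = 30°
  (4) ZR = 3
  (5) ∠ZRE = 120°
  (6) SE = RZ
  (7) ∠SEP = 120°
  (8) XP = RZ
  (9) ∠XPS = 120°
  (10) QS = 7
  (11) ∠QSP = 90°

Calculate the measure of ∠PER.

Step 1: By the law of cosines on triangle EPR: ER² = 15² + 15² − 2·15·15·cos(30°) = 60.29, so ER ≈ 7.76.
Step 2: By the inverse law of cosines on triangle PER: cos(∠PER) = (15² + 7.76² − 15²) / (2·15·7.76) = 60.29/232.94 = 0.2588, so ∠PER = 75°.

Therefore, the measure of angle ∠PER = 75°.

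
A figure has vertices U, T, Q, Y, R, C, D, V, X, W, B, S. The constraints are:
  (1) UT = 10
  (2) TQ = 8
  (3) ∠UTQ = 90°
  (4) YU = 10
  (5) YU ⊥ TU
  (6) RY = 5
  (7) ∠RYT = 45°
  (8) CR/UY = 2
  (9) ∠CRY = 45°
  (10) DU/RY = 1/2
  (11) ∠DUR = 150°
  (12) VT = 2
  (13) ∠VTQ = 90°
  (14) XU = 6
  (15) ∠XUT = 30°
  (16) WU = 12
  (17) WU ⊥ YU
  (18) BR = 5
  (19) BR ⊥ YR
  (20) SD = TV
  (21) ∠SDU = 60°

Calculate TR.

Step 1: By the law of cosines on triangle TUY: TY² = 10² + 10² − 2·10·10·cos(90°) = 200, so TY = 10·√2.
Step 2: By the law of cosines on triangle TYR: TR² = (10·√2)² + 5² − 2·10·√2·5·cos(45°) = 125, so TR = 5·√5.

Therefore, the length of TR = 5·√5.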